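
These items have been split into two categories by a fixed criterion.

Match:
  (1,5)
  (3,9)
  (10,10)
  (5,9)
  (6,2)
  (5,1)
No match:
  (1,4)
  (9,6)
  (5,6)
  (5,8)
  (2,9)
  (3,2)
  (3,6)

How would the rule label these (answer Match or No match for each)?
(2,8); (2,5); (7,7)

Checking candidate rules against both groups, what survives is: sum is even.

Match, No match, Match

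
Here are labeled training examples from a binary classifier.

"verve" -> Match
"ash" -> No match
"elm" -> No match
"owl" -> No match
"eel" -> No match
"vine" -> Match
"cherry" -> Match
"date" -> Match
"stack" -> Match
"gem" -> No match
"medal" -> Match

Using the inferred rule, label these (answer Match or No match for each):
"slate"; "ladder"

The simplest hypothesis consistent with all the labels is: length ≥ 4.

Match, Match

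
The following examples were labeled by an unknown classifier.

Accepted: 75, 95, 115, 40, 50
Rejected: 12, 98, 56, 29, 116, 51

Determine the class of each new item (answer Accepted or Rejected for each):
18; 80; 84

The classifier is using: multiple of 5.
Rejected: 18, since 18 = 5·3 + 3. Accepted: 80, since 80 = 5·16. Rejected: 84, since 84 = 5·16 + 4.

Rejected, Accepted, Rejected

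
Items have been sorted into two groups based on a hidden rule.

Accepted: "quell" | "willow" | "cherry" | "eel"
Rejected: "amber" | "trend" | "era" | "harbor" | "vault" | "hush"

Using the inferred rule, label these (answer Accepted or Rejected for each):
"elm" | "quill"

Rejected, Accepted

The distinguishing property — has a double letter — holds for all the 'Accepted' cases and none of the 'Rejected' cases.
Rejected: "elm", since no doubled letter.
Accepted: "quill", since 'll' doubled.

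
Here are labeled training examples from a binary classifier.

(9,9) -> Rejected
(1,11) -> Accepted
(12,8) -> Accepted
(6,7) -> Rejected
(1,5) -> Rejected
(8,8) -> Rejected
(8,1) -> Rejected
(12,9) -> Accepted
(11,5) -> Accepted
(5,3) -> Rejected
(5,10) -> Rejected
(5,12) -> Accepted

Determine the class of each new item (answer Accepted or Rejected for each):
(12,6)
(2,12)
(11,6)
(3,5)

One predicate separates the groups cleanly: max ≥ 11.
(12,6) — max 12, hence Accepted. (2,12) — max 12, hence Accepted. (11,6) — max 11, hence Accepted. (3,5) — max 5, hence Rejected.

Accepted, Accepted, Accepted, Rejected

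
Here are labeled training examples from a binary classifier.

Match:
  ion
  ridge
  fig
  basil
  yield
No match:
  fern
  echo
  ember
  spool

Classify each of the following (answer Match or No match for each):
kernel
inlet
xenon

The pattern is that an item is 'Match' exactly when: contains 'i'.
No match: kernel, since no 'i'.
Match: inlet, since has 'i'.
No match: xenon, since no 'i'.

No match, Match, No match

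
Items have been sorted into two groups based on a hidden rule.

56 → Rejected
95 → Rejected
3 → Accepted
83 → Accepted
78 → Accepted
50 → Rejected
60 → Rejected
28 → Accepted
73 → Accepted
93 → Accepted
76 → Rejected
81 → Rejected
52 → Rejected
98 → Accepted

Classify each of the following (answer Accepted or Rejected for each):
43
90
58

Accepted, Rejected, Accepted

Every 'Accepted' example satisfies: ≡ 3 (mod 5). None of the 'Rejected' examples do.
43 — 43 mod 5 = 3, hence Accepted.
90 — 90 mod 5 = 0, hence Rejected.
58 — 58 mod 5 = 3, hence Accepted.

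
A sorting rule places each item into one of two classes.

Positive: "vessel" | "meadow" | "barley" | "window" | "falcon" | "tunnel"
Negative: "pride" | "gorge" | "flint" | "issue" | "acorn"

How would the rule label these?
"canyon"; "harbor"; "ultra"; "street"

Positive, Positive, Negative, Positive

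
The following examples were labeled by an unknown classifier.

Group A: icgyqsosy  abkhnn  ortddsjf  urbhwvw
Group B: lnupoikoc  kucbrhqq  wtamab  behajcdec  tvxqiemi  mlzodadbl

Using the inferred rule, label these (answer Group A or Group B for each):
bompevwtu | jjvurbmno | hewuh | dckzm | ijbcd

Group B, Group B, Group B, Group B, Group A

All 'Group A' examples share one property — starts with a vowel — and every 'Group B' example lacks it.
bompevwtu: starts with 'b', lacks this property → Group B.
jjvurbmno: starts with 'j', lacks this property → Group B.
hewuh: starts with 'h', lacks this property → Group B.
dckzm: starts with 'd', lacks this property → Group B.
ijbcd: starts with 'i', passes → Group A.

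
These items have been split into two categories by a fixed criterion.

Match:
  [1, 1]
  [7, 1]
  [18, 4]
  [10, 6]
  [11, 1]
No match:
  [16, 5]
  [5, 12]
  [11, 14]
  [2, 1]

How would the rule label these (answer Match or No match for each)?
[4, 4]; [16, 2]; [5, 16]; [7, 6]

Match, Match, No match, No match

Comparing the two groups points to one rule — sum is even.
[4, 4] → 4+4 = 8 → Match. [16, 2] → 16+2 = 18 → Match. [5, 16] → 5+16 = 21 → No match. [7, 6] → 7+6 = 13 → No match.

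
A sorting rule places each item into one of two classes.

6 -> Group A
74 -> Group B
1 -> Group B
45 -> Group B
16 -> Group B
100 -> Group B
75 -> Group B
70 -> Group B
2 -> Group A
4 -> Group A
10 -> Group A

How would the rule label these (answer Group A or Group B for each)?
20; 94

Group B, Group B

A rule that fits every label: even AND at most 10 — true of each 'Group A' example, false of each 'Group B' one.
20: Group B (20 is even, 20 > 10).
94: Group B (94 is even, 94 > 10).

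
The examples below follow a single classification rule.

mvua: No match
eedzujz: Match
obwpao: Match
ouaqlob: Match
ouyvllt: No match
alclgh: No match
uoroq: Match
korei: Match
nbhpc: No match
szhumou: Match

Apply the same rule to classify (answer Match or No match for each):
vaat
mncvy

No match, No match

The distinguishing property — has ≥ 3 vowels — holds for all the 'Match' cases and none of the 'No match' cases.
vaat → 2 vowels → No match.
mncvy → 0 vowels → No match.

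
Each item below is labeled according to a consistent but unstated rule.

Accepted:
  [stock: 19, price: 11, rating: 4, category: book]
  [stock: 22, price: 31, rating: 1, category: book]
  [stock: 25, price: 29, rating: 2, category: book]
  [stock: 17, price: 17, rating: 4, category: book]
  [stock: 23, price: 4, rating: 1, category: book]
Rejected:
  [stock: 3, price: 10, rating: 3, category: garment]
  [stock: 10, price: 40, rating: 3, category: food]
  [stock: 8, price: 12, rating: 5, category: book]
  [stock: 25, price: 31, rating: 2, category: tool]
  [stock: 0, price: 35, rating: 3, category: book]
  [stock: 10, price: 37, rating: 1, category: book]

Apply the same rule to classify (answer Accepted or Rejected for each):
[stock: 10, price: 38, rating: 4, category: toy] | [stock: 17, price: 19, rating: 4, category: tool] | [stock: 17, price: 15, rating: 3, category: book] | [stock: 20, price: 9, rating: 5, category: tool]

The distinguishing property — category is book AND stock ≥ 17 — holds for all the 'Accepted' cases and none of the 'Rejected' cases.
Rejected: [stock: 10, price: 38, rating: 4, category: toy], since category is toy, stock = 10. Rejected: [stock: 17, price: 19, rating: 4, category: tool], since category is tool, stock = 17. Accepted: [stock: 17, price: 15, rating: 3, category: book], since category is book, stock = 17. Rejected: [stock: 20, price: 9, rating: 5, category: tool], since category is tool, stock = 20.

Rejected, Rejected, Accepted, Rejected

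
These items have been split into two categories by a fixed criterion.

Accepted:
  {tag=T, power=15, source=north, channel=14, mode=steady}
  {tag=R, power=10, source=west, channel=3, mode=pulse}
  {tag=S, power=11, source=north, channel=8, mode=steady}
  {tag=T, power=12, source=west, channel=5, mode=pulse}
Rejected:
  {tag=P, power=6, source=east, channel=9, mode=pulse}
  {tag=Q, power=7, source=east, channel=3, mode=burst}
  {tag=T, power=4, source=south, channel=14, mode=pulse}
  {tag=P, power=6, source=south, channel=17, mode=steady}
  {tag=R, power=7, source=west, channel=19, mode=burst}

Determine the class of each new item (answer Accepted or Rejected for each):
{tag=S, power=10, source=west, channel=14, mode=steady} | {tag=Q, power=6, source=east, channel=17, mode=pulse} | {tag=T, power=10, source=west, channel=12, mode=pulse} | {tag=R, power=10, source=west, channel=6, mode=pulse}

Accepted, Rejected, Accepted, Accepted

The simplest hypothesis consistent with all the labels is: power ≥ 10.
{tag=S, power=10, source=west, channel=14, mode=steady} → power = 10 → Accepted. {tag=Q, power=6, source=east, channel=17, mode=pulse} → power = 6 → Rejected. {tag=T, power=10, source=west, channel=12, mode=pulse} → power = 10 → Accepted. {tag=R, power=10, source=west, channel=6, mode=pulse} → power = 10 → Accepted.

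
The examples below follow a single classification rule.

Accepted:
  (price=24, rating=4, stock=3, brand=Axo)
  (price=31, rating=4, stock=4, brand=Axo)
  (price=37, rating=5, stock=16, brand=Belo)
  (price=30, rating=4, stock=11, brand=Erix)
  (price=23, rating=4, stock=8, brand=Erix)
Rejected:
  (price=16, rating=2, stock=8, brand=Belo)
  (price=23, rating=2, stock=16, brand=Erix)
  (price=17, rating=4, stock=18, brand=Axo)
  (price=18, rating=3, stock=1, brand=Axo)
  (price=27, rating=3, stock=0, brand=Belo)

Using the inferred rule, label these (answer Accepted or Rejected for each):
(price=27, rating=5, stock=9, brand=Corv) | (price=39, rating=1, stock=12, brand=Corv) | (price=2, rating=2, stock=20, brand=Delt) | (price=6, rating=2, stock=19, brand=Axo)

Accepted, Rejected, Rejected, Rejected

One predicate separates the groups cleanly: rating ≥ 4 AND price ≥ 18.
(price=27, rating=5, stock=9, brand=Corv) → rating = 5, price = 27 → Accepted.
(price=39, rating=1, stock=12, brand=Corv) → rating = 1, price = 39 → Rejected.
(price=2, rating=2, stock=20, brand=Delt) → rating = 2, price = 2 → Rejected.
(price=6, rating=2, stock=19, brand=Axo) → rating = 2, price = 6 → Rejected.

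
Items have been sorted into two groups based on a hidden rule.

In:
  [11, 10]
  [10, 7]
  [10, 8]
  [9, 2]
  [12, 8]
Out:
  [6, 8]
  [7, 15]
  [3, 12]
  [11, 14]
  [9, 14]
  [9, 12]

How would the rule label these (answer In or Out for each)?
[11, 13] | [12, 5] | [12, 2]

Out, In, In

The pattern is that an item is 'In' exactly when: first > second.
[11, 13] → 11 < 13 → Out. [12, 5] → 12 > 5 → In. [12, 2] → 12 > 2 → In.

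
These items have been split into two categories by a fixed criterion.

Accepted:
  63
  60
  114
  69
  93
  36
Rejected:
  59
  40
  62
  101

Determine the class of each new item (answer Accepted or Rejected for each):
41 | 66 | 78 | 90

Rejected, Accepted, Accepted, Accepted

One predicate separates the groups cleanly: multiple of 3.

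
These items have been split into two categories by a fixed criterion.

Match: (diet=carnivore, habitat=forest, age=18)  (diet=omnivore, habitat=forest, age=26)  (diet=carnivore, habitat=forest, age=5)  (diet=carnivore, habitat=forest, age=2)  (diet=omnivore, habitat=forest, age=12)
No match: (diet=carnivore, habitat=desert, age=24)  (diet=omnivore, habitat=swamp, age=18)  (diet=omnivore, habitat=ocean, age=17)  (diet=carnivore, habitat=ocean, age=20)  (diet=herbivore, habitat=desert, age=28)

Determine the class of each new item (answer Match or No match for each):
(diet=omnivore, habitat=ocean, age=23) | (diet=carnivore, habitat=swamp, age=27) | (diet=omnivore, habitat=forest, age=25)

The rule appears to be: habitat is forest.
(diet=omnivore, habitat=ocean, age=23): habitat is ocean — fails this test, so No match.
(diet=carnivore, habitat=swamp, age=27): habitat is swamp — fails this test, so No match.
(diet=omnivore, habitat=forest, age=25): habitat is forest — checks out, so Match.

No match, No match, Match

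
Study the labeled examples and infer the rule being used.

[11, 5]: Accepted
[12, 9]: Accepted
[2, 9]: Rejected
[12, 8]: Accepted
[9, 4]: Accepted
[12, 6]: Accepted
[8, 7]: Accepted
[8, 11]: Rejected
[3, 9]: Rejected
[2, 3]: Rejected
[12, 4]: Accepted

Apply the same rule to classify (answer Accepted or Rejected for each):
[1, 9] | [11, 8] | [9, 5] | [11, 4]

Rejected, Accepted, Accepted, Accepted

One predicate separates the groups cleanly: first > second.
Rejected: [1, 9], since 1 < 9. Accepted: [11, 8], since 11 > 8. Accepted: [9, 5], since 9 > 5. Accepted: [11, 4], since 11 > 4.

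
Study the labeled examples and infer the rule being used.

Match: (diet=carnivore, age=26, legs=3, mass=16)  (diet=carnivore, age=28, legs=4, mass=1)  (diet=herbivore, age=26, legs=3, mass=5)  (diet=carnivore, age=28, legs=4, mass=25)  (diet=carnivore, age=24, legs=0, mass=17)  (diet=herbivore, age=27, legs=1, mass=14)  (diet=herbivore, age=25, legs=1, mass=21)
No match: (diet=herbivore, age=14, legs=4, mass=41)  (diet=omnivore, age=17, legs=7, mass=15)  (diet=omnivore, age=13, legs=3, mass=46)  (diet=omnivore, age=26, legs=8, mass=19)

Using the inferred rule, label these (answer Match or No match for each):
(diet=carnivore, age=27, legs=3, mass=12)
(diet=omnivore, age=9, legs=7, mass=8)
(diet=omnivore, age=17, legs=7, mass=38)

Every 'Match' example satisfies: legs ≤ 4 AND age ≥ 17. None of the 'No match' examples do.
(diet=carnivore, age=27, legs=3, mass=12): legs = 3, age = 27, matches → Match.
(diet=omnivore, age=9, legs=7, mass=8): legs = 7, age = 9, does not satisfy this → No match.
(diet=omnivore, age=17, legs=7, mass=38): legs = 7, age = 17, does not satisfy this → No match.

Match, No match, No match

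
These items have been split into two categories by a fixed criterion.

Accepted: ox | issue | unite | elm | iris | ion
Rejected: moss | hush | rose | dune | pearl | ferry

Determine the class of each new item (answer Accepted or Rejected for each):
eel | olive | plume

All 'Accepted' examples share one property — starts with a vowel — and every 'Rejected' example lacks it.
Accepted: eel, since starts with 'e'. Accepted: olive, since starts with 'o'. Rejected: plume, since starts with 'p'.

Accepted, Accepted, Rejected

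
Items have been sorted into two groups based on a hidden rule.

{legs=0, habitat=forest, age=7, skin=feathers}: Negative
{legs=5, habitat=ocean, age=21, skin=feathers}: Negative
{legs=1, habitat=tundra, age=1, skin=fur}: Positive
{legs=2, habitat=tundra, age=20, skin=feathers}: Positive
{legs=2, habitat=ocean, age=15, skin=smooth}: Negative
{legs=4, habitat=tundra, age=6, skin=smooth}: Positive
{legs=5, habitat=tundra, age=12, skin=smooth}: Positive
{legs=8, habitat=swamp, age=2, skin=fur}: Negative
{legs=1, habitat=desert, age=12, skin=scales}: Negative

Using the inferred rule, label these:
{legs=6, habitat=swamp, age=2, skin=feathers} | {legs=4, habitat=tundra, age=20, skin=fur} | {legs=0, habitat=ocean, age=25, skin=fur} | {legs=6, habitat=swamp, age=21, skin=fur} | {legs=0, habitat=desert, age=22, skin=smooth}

The distinguishing property — habitat is tundra — holds for all the 'Positive' cases and none of the 'Negative' cases.

Negative, Positive, Negative, Negative, Negative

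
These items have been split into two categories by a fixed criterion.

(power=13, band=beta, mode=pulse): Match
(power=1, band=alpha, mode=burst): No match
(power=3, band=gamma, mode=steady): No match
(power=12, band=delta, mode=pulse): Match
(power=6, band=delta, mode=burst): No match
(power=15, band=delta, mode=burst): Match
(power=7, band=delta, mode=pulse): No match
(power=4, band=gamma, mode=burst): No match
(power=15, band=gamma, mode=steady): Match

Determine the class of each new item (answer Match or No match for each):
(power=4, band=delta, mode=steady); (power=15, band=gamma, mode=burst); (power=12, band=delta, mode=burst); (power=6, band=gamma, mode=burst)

One predicate separates the groups cleanly: power ≥ 12.
(power=4, band=delta, mode=steady): power = 4 — fails this test, so No match.
(power=15, band=gamma, mode=burst): power = 15 — fits, so Match.
(power=12, band=delta, mode=burst): power = 12 — fits, so Match.
(power=6, band=gamma, mode=burst): power = 6 — fails this test, so No match.

No match, Match, Match, No match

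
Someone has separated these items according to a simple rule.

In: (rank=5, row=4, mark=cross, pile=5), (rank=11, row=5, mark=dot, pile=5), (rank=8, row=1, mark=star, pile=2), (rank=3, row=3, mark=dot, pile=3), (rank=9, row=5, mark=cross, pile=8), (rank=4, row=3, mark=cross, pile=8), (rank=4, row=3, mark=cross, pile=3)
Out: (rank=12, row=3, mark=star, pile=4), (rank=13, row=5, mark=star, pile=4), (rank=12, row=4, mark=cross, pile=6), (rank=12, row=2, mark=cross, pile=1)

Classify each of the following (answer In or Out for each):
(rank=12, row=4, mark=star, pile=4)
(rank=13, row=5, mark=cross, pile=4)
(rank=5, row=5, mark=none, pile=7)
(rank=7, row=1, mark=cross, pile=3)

Out, Out, In, In

A rule that fits every label: rank ≤ 11 — true of each 'In' example, false of each 'Out' one.
Out: (rank=12, row=4, mark=star, pile=4), since rank = 12. Out: (rank=13, row=5, mark=cross, pile=4), since rank = 13. In: (rank=5, row=5, mark=none, pile=7), since rank = 5. In: (rank=7, row=1, mark=cross, pile=3), since rank = 7.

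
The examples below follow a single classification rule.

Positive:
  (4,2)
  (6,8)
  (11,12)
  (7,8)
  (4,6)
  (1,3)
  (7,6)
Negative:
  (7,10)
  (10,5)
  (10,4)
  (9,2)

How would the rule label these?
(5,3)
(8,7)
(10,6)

All 'Positive' examples share one property — |first − second| ≤ 2 — and every 'Negative' example lacks it.

Positive, Positive, Negative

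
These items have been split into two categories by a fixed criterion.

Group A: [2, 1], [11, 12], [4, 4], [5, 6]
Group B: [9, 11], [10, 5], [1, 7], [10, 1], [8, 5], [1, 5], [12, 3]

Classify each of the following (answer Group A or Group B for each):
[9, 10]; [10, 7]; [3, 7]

Group A, Group B, Group B

A rule that fits every label: |first − second| ≤ 1 — true of each 'Group A' example, false of each 'Group B' one.
[9, 10] → |9−10| = 1 → Group A.
[10, 7] → |10−7| = 3 → Group B.
[3, 7] → |3−7| = 4 → Group B.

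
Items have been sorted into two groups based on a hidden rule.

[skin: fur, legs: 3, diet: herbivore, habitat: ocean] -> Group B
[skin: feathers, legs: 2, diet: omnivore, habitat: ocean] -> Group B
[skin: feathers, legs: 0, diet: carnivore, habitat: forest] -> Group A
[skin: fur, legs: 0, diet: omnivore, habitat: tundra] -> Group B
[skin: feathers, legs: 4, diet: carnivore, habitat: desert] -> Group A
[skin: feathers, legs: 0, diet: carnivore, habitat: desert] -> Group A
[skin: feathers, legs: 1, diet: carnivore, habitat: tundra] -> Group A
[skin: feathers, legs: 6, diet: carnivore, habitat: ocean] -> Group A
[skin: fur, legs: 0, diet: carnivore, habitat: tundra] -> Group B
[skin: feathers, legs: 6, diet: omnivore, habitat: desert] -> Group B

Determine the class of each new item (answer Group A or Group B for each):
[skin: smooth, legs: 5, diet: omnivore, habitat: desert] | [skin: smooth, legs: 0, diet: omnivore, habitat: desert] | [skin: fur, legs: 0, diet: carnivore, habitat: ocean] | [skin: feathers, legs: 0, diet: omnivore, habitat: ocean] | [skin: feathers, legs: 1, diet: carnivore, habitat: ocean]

Group B, Group B, Group B, Group B, Group A

A rule that fits every label: diet is carnivore AND skin is feathers — true of each 'Group A' example, false of each 'Group B' one.
Group B: [skin: smooth, legs: 5, diet: omnivore, habitat: desert], since diet is omnivore, skin is smooth.
Group B: [skin: smooth, legs: 0, diet: omnivore, habitat: desert], since diet is omnivore, skin is smooth.
Group B: [skin: fur, legs: 0, diet: carnivore, habitat: ocean], since diet is carnivore, skin is fur.
Group B: [skin: feathers, legs: 0, diet: omnivore, habitat: ocean], since diet is omnivore, skin is feathers.
Group A: [skin: feathers, legs: 1, diet: carnivore, habitat: ocean], since diet is carnivore, skin is feathers.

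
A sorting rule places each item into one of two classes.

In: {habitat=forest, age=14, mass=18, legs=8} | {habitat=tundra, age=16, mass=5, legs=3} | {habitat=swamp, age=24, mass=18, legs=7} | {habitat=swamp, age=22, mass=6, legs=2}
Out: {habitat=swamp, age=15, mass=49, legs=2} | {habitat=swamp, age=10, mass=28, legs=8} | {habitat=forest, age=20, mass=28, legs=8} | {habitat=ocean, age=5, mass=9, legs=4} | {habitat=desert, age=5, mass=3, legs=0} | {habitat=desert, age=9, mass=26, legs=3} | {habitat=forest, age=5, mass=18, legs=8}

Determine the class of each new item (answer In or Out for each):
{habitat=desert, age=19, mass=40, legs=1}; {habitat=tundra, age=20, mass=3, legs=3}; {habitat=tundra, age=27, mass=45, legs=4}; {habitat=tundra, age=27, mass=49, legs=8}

The rule appears to be: mass ≤ 18 AND age ≥ 9.
{habitat=desert, age=19, mass=40, legs=1} → mass = 40, age = 19 → Out. {habitat=tundra, age=20, mass=3, legs=3} → mass = 3, age = 20 → In. {habitat=tundra, age=27, mass=45, legs=4} → mass = 45, age = 27 → Out. {habitat=tundra, age=27, mass=49, legs=8} → mass = 49, age = 27 → Out.

Out, In, Out, Out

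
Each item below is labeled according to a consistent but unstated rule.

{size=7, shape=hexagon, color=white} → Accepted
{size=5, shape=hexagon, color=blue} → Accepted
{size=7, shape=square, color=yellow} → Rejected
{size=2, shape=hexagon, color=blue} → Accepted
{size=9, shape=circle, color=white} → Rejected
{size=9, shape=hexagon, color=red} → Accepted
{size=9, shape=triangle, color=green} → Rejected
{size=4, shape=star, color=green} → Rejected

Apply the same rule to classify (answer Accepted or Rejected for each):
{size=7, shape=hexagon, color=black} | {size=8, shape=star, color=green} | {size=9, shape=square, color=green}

Accepted, Rejected, Rejected

The distinguishing property — shape is hexagon — holds for all the 'Accepted' cases and none of the 'Rejected' cases.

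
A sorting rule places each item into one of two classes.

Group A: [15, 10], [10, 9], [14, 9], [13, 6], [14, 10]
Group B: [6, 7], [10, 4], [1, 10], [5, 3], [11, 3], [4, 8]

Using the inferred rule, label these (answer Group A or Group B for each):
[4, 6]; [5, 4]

Group B, Group B

The pattern is that an item is 'Group A' exactly when: sum ≥ 19.
Group B: [4, 6], since 4+6 = 10. Group B: [5, 4], since 5+4 = 9.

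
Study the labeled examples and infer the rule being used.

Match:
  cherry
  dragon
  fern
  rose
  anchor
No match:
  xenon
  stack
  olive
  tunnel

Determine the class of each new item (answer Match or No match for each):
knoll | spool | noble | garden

No match, No match, No match, Match

Every 'Match' example satisfies: contains 'r'. None of the 'No match' examples do.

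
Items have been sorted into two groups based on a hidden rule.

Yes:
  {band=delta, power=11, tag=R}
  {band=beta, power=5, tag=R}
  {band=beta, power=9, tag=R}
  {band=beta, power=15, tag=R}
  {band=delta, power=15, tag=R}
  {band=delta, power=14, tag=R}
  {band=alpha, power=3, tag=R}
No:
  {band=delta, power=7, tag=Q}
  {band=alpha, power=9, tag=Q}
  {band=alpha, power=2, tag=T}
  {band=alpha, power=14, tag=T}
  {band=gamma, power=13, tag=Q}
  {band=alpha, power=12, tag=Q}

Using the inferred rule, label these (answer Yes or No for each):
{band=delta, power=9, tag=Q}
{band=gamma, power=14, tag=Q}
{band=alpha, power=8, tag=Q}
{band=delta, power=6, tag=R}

A rule that fits every label: tag is R — true of each 'Yes' example, false of each 'No' one.

No, No, No, Yes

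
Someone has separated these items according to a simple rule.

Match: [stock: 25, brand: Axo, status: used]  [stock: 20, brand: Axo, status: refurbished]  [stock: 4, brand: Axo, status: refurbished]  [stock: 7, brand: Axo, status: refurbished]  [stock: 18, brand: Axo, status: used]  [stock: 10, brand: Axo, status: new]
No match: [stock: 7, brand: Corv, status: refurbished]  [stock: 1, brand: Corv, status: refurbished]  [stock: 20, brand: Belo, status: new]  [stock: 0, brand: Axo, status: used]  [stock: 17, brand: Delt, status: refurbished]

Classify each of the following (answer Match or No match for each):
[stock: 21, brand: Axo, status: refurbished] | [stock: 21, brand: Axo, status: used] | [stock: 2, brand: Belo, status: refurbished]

'Match' ⟺ brand is Axo AND stock ≥ 1.
[stock: 21, brand: Axo, status: refurbished] → brand is Axo, stock = 21 → Match. [stock: 21, brand: Axo, status: used] → brand is Axo, stock = 21 → Match. [stock: 2, brand: Belo, status: refurbished] → brand is Belo, stock = 2 → No match.

Match, Match, No match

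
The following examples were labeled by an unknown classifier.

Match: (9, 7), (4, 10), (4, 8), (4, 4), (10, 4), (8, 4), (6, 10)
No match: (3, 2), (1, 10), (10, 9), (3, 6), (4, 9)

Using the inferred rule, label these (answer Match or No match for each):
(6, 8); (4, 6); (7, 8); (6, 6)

The pattern is that an item is 'Match' exactly when: sum is even.
(6, 8) → 6+8 = 14 → Match.
(4, 6) → 4+6 = 10 → Match.
(7, 8) → 7+8 = 15 → No match.
(6, 6) → 6+6 = 12 → Match.

Match, Match, No match, Match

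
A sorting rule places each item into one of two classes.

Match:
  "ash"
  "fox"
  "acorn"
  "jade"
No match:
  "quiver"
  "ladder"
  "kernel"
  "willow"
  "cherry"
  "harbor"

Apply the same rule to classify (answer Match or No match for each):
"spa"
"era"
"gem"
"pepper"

Match, Match, Match, No match

A rule that fits every label: length ≤ 5 — true of each 'Match' example, false of each 'No match' one.
"spa": length 3, has this property → Match.
"era": length 3, has this property → Match.
"gem": length 3, has this property → Match.
"pepper": length 6, doesn't match → No match.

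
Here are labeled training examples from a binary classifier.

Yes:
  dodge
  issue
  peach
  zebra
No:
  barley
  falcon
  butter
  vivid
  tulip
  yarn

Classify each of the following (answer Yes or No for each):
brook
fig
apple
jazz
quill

The classifier is using: odd length AND contains 'e'.
brook: length 5, no 'e' — lacks this property, so No.
fig: length 3, no 'e' — lacks this property, so No.
apple: length 5, has 'e' — passes, so Yes.
jazz: length 4, no 'e' — lacks this property, so No.
quill: length 5, no 'e' — lacks this property, so No.

No, No, Yes, No, No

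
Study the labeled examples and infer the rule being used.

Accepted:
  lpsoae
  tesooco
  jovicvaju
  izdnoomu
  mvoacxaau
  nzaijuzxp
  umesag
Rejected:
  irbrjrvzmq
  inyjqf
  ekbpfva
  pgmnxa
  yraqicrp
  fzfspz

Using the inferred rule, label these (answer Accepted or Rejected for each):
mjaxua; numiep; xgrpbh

All 'Accepted' examples share one property — has ≥ 3 vowels — and every 'Rejected' example lacks it.
mjaxua: 3 vowels — checks out, so Accepted.
numiep: 3 vowels — checks out, so Accepted.
xgrpbh: 0 vowels — fails this test, so Rejected.

Accepted, Accepted, Rejected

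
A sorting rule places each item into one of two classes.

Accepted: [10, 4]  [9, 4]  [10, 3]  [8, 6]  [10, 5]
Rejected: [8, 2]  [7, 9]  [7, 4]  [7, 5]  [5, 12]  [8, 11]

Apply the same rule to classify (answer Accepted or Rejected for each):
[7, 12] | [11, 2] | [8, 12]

Rule: first > second AND sum ≥ 13. This holds for each 'Accepted' example and fails for each 'Rejected' one.
[7, 12] → 7 < 12, 7+12 = 19 → Rejected.
[11, 2] → 11 > 2, 11+2 = 13 → Accepted.
[8, 12] → 8 < 12, 8+12 = 20 → Rejected.

Rejected, Accepted, Rejected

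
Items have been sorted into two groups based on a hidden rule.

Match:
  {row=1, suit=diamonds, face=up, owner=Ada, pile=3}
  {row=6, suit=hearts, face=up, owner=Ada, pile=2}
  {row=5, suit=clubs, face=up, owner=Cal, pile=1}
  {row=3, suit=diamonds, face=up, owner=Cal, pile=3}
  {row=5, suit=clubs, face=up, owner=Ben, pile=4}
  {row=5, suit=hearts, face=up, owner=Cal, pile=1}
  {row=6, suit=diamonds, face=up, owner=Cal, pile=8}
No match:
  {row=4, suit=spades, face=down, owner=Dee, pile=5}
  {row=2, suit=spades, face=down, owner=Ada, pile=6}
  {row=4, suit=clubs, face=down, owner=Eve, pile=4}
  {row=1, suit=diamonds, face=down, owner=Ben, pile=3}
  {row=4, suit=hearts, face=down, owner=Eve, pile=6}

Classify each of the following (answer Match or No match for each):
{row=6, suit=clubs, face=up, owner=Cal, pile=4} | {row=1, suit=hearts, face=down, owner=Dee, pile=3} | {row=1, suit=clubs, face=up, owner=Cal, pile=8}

Match, No match, Match

Checking candidate rules against both groups, what survives is: face is up.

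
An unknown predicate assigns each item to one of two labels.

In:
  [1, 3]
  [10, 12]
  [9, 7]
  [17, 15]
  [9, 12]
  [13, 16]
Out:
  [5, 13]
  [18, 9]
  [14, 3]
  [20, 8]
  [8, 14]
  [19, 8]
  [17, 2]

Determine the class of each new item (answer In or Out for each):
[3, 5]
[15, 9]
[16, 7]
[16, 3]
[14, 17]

In, Out, Out, Out, In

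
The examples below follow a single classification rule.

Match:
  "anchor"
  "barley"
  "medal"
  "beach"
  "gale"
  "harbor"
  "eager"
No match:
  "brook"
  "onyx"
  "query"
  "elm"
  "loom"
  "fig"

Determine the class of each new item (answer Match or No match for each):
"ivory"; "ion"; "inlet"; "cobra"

No match, No match, No match, Match

Rule: contains 'a'. This holds for each 'Match' example and fails for each 'No match' one.
No match: "ivory", since no 'a'. No match: "ion", since no 'a'. No match: "inlet", since no 'a'. Match: "cobra", since has 'a'.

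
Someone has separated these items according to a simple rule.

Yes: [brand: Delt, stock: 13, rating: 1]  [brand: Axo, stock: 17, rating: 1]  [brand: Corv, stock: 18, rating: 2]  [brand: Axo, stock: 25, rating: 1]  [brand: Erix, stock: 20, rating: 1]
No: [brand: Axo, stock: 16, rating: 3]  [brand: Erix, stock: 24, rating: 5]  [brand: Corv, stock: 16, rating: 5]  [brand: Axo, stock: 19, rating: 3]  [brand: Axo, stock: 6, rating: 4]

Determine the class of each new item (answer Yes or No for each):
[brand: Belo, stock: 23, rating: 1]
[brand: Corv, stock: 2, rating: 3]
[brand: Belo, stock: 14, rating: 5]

Yes, No, No

The classifier is using: rating ≤ 2.
[brand: Belo, stock: 23, rating: 1]: rating = 1, has this property → Yes.
[brand: Corv, stock: 2, rating: 3]: rating = 3, lacks this property → No.
[brand: Belo, stock: 14, rating: 5]: rating = 5, lacks this property → No.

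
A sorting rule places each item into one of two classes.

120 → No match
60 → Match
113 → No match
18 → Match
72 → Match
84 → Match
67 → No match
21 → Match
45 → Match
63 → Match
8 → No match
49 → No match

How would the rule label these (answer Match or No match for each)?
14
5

No match, No match

The common property of the 'Match' items is: multiple of 3 AND at most 84. No 'No match' item has it.
14: 14 = 3·4 + 2, 14 ≤ 84, lacks this property → No match.
5: 5 = 3·1 + 2, 5 ≤ 84, lacks this property → No match.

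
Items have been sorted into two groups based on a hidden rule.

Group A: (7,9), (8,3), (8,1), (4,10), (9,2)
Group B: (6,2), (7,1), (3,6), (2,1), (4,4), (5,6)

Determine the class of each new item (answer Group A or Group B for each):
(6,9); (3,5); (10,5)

The distinguishing property — max ≥ 8 — holds for all the 'Group A' cases and none of the 'Group B' cases.

Group A, Group B, Group A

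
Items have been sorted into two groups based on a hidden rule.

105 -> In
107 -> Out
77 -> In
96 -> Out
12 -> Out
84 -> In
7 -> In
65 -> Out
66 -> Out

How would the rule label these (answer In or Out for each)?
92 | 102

Out, Out

The rule appears to be: multiple of 7.
92: 92 = 7·13 + 1, fails this test → Out.
102: 102 = 7·14 + 4, fails this test → Out.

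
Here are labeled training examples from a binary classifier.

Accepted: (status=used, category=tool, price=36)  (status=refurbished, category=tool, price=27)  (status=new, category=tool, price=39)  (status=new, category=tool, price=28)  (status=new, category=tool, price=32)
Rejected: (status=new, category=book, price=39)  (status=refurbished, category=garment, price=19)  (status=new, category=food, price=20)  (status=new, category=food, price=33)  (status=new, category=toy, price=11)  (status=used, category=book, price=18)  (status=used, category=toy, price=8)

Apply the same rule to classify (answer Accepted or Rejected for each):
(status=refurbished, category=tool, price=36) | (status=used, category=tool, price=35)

Comparing the two groups points to one rule — category is tool.
(status=refurbished, category=tool, price=36): category is tool — qualifies, so Accepted. (status=used, category=tool, price=35): category is tool — qualifies, so Accepted.

Accepted, Accepted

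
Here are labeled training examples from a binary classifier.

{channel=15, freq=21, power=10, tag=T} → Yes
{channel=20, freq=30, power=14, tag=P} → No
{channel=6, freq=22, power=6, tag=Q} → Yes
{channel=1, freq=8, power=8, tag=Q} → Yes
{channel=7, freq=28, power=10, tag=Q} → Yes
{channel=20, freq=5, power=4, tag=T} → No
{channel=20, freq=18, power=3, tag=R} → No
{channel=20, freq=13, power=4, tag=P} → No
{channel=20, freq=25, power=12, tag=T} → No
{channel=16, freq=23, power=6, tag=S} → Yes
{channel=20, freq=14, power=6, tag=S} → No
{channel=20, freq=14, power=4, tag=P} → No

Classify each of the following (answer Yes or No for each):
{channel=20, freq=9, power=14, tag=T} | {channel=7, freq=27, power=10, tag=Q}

No, Yes

The pattern is that an item is 'Yes' exactly when: channel ≤ 16.
{channel=20, freq=9, power=14, tag=T}: No (channel = 20).
{channel=7, freq=27, power=10, tag=Q}: Yes (channel = 7).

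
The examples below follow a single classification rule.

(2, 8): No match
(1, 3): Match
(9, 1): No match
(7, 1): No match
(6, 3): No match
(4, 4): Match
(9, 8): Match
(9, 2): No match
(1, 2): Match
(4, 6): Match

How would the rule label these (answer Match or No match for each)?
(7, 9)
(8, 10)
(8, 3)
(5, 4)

Match, Match, No match, Match

'Match' ⟺ |first − second| ≤ 2.
Match: (7, 9), since |7−9| = 2.
Match: (8, 10), since |8−10| = 2.
No match: (8, 3), since |8−3| = 5.
Match: (5, 4), since |5−4| = 1.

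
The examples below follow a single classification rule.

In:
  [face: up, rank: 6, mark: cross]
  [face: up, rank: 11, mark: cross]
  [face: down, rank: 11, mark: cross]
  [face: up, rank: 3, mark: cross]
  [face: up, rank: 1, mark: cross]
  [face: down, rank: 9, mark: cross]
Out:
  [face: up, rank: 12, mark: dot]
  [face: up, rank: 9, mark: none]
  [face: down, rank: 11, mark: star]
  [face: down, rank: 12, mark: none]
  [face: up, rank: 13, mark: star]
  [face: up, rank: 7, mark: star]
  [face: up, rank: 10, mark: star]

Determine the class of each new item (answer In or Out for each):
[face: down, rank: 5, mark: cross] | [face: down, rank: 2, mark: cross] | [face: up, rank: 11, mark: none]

In, In, Out

'In' ⟺ mark is cross.
[face: down, rank: 5, mark: cross]: mark is cross, matches → In.
[face: down, rank: 2, mark: cross]: mark is cross, matches → In.
[face: up, rank: 11, mark: none]: mark is none, lacks this property → Out.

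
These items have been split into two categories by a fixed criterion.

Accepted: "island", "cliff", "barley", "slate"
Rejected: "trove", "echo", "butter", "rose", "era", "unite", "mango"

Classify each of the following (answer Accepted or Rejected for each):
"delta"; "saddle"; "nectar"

Accepted, Accepted, Rejected

Looking at the examples, the only property every 'Accepted' case has and every 'Rejected' case lacks is: contains 'l'.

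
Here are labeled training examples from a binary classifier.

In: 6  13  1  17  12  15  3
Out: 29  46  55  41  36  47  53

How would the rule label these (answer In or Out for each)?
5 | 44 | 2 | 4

In, Out, In, In

All 'In' examples share one property — at most 17 — and every 'Out' example lacks it.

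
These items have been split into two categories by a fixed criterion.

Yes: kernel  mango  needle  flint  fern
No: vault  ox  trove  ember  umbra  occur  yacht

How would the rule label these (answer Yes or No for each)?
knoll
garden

Yes, Yes

The simplest hypothesis consistent with all the labels is: contains 'n'.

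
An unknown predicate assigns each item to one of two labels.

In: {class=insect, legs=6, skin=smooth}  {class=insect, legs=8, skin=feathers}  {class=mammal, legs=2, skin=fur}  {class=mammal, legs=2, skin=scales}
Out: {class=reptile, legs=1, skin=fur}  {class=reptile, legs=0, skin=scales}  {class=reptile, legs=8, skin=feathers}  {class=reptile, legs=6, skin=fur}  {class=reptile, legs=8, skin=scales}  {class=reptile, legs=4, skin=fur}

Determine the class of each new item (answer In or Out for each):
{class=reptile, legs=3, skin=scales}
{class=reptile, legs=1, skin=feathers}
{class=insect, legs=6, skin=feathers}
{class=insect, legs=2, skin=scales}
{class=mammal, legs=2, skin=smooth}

The pattern is that an item is 'In' exactly when: class is not reptile.

Out, Out, In, In, In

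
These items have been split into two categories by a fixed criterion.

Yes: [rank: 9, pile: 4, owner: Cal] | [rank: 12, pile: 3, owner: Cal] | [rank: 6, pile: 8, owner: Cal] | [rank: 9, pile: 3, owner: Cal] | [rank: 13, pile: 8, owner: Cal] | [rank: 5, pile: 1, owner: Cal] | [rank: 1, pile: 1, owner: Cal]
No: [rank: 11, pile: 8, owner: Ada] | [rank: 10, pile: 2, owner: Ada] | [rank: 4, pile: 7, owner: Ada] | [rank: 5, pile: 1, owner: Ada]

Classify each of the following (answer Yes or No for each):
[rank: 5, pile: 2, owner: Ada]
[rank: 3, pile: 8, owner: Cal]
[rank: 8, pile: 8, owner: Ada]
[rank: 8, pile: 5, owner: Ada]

No, Yes, No, No

The common property of the 'Yes' items is: owner is Cal. No 'No' item has it.
[rank: 5, pile: 2, owner: Ada]: owner is Ada — does not pass, so No.
[rank: 3, pile: 8, owner: Cal]: owner is Cal — meets the rule, so Yes.
[rank: 8, pile: 8, owner: Ada]: owner is Ada — does not pass, so No.
[rank: 8, pile: 5, owner: Ada]: owner is Ada — does not pass, so No.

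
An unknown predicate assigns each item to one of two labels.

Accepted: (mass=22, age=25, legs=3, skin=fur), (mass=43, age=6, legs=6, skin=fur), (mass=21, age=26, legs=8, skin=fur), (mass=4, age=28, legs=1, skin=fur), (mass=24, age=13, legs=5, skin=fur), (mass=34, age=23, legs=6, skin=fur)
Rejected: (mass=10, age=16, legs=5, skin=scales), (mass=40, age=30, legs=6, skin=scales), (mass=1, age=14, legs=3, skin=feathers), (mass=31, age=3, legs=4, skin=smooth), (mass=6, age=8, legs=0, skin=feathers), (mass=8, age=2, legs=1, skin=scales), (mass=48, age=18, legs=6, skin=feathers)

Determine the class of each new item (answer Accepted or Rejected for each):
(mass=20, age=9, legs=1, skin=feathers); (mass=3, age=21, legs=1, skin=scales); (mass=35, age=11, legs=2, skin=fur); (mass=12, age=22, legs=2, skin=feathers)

The simplest hypothesis consistent with all the labels is: skin is fur.
Rejected: (mass=20, age=9, legs=1, skin=feathers), since skin is feathers.
Rejected: (mass=3, age=21, legs=1, skin=scales), since skin is scales.
Accepted: (mass=35, age=11, legs=2, skin=fur), since skin is fur.
Rejected: (mass=12, age=22, legs=2, skin=feathers), since skin is feathers.

Rejected, Rejected, Accepted, Rejected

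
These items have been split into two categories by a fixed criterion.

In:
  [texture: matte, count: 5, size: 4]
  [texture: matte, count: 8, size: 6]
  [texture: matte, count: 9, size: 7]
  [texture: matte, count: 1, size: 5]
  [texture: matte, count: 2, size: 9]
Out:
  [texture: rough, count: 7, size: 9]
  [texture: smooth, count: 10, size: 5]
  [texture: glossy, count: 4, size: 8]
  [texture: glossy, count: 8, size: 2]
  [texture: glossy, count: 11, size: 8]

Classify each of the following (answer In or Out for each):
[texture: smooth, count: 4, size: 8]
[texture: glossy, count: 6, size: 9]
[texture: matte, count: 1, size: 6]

Out, Out, In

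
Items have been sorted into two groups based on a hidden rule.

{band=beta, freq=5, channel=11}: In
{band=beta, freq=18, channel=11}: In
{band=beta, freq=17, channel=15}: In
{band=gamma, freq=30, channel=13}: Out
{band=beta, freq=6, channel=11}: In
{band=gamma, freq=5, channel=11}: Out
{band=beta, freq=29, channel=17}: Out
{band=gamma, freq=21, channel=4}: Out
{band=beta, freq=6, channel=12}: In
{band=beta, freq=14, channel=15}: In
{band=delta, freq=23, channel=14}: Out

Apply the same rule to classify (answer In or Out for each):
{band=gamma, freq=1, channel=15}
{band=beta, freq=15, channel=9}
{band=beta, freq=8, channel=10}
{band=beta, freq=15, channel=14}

The simplest hypothesis consistent with all the labels is: band is beta AND freq ≤ 18.

Out, In, In, In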